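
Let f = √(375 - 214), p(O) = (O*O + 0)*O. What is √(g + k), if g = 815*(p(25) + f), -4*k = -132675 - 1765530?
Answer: √(52835705 + 3260*√161)/2 ≈ 3635.8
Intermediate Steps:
k = 1898205/4 (k = -(-132675 - 1765530)/4 = -¼*(-1898205) = 1898205/4 ≈ 4.7455e+5)
p(O) = O³ (p(O) = (O² + 0)*O = O²*O = O³)
f = √161 ≈ 12.689
g = 12734375 + 815*√161 (g = 815*(25³ + √161) = 815*(15625 + √161) = 12734375 + 815*√161 ≈ 1.2745e+7)
√(g + k) = √((12734375 + 815*√161) + 1898205/4) = √(52835705/4 + 815*√161)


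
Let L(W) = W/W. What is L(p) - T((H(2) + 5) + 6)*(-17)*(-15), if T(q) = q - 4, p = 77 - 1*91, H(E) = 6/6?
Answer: -2039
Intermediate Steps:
H(E) = 1 (H(E) = 6*(⅙) = 1)
p = -14 (p = 77 - 91 = -14)
T(q) = -4 + q
L(W) = 1
L(p) - T((H(2) + 5) + 6)*(-17)*(-15) = 1 - (-4 + ((1 + 5) + 6))*(-17)*(-15) = 1 - (-4 + (6 + 6))*(-17)*(-15) = 1 - (-4 + 12)*(-17)*(-15) = 1 - 8*(-17)*(-15) = 1 - (-136)*(-15) = 1 - 1*2040 = 1 - 2040 = -2039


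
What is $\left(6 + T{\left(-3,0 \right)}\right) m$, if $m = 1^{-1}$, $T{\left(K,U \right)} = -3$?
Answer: $3$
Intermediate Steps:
$m = 1$
$\left(6 + T{\left(-3,0 \right)}\right) m = \left(6 - 3\right) 1 = 3 \cdot 1 = 3$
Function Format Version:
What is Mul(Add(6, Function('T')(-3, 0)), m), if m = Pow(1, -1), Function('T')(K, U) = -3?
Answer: 3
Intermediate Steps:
m = 1
Mul(Add(6, Function('T')(-3, 0)), m) = Mul(Add(6, -3), 1) = Mul(3, 1) = 3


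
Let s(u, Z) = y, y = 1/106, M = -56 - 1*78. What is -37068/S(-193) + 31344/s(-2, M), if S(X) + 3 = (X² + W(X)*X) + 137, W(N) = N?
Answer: 61990524045/18658 ≈ 3.3225e+6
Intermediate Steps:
M = -134 (M = -56 - 78 = -134)
y = 1/106 ≈ 0.0094340
S(X) = 134 + 2*X² (S(X) = -3 + ((X² + X*X) + 137) = -3 + ((X² + X²) + 137) = -3 + (2*X² + 137) = -3 + (137 + 2*X²) = 134 + 2*X²)
s(u, Z) = 1/106
-37068/S(-193) + 31344/s(-2, M) = -37068/(134 + 2*(-193)²) + 31344/(1/106) = -37068/(134 + 2*37249) + 31344*106 = -37068/(134 + 74498) + 3322464 = -37068/74632 + 3322464 = -37068*1/74632 + 3322464 = -9267/18658 + 3322464 = 61990524045/18658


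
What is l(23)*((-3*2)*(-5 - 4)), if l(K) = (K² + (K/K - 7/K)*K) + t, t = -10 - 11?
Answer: 28296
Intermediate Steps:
t = -21
l(K) = -21 + K² + K*(1 - 7/K) (l(K) = (K² + (K/K - 7/K)*K) - 21 = (K² + (1 - 7/K)*K) - 21 = (K² + K*(1 - 7/K)) - 21 = -21 + K² + K*(1 - 7/K))
l(23)*((-3*2)*(-5 - 4)) = (-28 + 23 + 23²)*((-3*2)*(-5 - 4)) = (-28 + 23 + 529)*(-6*(-9)) = 524*54 = 28296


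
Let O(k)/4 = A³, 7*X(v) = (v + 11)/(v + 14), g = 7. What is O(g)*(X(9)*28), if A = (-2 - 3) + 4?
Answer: -320/23 ≈ -13.913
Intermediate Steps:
A = -1 (A = -5 + 4 = -1)
X(v) = (11 + v)/(7*(14 + v)) (X(v) = ((v + 11)/(v + 14))/7 = ((11 + v)/(14 + v))/7 = (11 + v)/(7*(14 + v)))
O(k) = -4 (O(k) = 4*(-1)³ = 4*(-1) = -4)
O(g)*(X(9)*28) = -4*(11 + 9)/(7*(14 + 9))*28 = -4*(⅐)*20/23*28 = -4*(⅐)*(1/23)*20*28 = -80*28/161 = -4*80/23 = -320/23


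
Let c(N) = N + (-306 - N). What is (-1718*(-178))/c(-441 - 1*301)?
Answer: -152902/153 ≈ -999.36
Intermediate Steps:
c(N) = -306
(-1718*(-178))/c(-441 - 1*301) = -1718*(-178)/(-306) = 305804*(-1/306) = -152902/153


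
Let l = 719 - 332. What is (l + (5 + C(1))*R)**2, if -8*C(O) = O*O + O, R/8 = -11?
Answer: 961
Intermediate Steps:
R = -88 (R = 8*(-11) = -88)
C(O) = -O/8 - O**2/8 (C(O) = -(O*O + O)/8 = -(O**2 + O)/8 = -(O + O**2)/8 = -O/8 - O**2/8)
l = 387
(l + (5 + C(1))*R)**2 = (387 + (5 - 1/8*1*(1 + 1))*(-88))**2 = (387 + (5 - 1/8*1*2)*(-88))**2 = (387 + (5 - 1/4)*(-88))**2 = (387 + (19/4)*(-88))**2 = (387 - 418)**2 = (-31)**2 = 961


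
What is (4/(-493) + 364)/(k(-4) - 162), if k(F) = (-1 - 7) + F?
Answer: -29908/14297 ≈ -2.0919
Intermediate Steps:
k(F) = -8 + F
(4/(-493) + 364)/(k(-4) - 162) = (4/(-493) + 364)/((-8 - 4) - 162) = (4*(-1/493) + 364)/(-12 - 162) = (-4/493 + 364)/(-174) = (179448/493)*(-1/174) = -29908/14297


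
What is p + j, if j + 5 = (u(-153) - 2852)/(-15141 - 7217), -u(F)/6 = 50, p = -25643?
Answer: -286717416/11179 ≈ -25648.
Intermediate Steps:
u(F) = -300 (u(F) = -6*50 = -300)
j = -54319/11179 (j = -5 + (-300 - 2852)/(-15141 - 7217) = -5 - 3152/(-22358) = -5 - 3152*(-1/22358) = -5 + 1576/11179 = -54319/11179 ≈ -4.8590)
p + j = -25643 - 54319/11179 = -286717416/11179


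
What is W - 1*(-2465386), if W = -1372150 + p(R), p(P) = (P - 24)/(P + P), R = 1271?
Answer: 2779007159/2542 ≈ 1.0932e+6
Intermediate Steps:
p(P) = (-24 + P)/(2*P) (p(P) = (-24 + P)/((2*P)) = (-24 + P)*(1/(2*P)) = (-24 + P)/(2*P))
W = -3488004053/2542 (W = -1372150 + (½)*(-24 + 1271)/1271 = -1372150 + (½)*(1/1271)*1247 = -1372150 + 1247/2542 = -3488004053/2542 ≈ -1.3722e+6)
W - 1*(-2465386) = -3488004053/2542 - 1*(-2465386) = -3488004053/2542 + 2465386 = 2779007159/2542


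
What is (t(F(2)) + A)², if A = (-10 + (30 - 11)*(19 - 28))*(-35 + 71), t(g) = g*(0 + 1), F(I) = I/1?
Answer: 42432196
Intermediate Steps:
F(I) = I (F(I) = I*1 = I)
t(g) = g (t(g) = g*1 = g)
A = -6516 (A = (-10 + 19*(-9))*36 = (-10 - 171)*36 = -181*36 = -6516)
(t(F(2)) + A)² = (2 - 6516)² = (-6514)² = 42432196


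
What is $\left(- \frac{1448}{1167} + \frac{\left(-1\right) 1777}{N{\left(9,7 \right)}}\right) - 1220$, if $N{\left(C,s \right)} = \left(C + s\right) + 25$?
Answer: $- \frac{60506467}{47847} \approx -1264.6$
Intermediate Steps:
$N{\left(C,s \right)} = 25 + C + s$
$\left(- \frac{1448}{1167} + \frac{\left(-1\right) 1777}{N{\left(9,7 \right)}}\right) - 1220 = \left(- \frac{1448}{1167} + \frac{\left(-1\right) 1777}{25 + 9 + 7}\right) - 1220 = \left(\left(-1448\right) \frac{1}{1167} - \frac{1777}{41}\right) - 1220 = \left(- \frac{1448}{1167} - \frac{1777}{41}\right) - 1220 = - \frac{2133127}{47847} - 1220 = - \frac{60506467}{47847}$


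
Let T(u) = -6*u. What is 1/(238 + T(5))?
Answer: 1/208 ≈ 0.0048077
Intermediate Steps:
1/(238 + T(5)) = 1/(238 - 6*5) = 1/(238 - 30) = 1/208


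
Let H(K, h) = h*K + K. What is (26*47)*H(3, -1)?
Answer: 0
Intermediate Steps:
H(K, h) = K + K*h (H(K, h) = K*h + K = K + K*h)
(26*47)*H(3, -1) = (26*47)*(3*(1 - 1)) = 1222*(3*0) = 1222*0 = 0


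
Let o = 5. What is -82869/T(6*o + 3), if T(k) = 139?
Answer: -82869/139 ≈ -596.18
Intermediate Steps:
-82869/T(6*o + 3) = -82869/139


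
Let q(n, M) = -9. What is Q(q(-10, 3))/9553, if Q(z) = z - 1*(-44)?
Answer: 35/9553 ≈ 0.0036638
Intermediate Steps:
Q(z) = 44 + z (Q(z) = z + 44 = 44 + z)
Q(q(-10, 3))/9553 = (44 - 9)/9553 = 35*(1/9553) = 35/9553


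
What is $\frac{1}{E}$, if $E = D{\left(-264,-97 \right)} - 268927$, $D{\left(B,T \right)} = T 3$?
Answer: $- \frac{1}{269218} \approx -3.7145 \cdot 10^{-6}$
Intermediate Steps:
$D{\left(B,T \right)} = 3 T$
$E = -269218$ ($E = 3 \left(-97\right) - 268927 = -291 - 268927 = -269218$)
$\frac{1}{E} = \frac{1}{-269218} = - \frac{1}{269218}$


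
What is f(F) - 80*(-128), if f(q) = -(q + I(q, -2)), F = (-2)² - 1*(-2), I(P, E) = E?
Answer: 10236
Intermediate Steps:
F = 6 (F = 4 + 2 = 6)
f(q) = 2 - q (f(q) = -(q - 2) = -(-2 + q) = 2 - q)
f(F) - 80*(-128) = (2 - 1*6) - 80*(-128) = (2 - 6) + 10240 = -4 + 10240 = 10236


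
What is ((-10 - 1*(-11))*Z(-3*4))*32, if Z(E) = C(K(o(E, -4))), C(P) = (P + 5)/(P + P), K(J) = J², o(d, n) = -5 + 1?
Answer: 21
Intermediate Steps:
o(d, n) = -4
C(P) = (5 + P)/(2*P) (C(P) = (5 + P)/((2*P)) = (5 + P)*(1/(2*P)) = (5 + P)/(2*P))
Z(E) = 21/32 (Z(E) = (5 + (-4)²)/(2*((-4)²)) = (½)*(5 + 16)/16 = (½)*(1/16)*21 = 21/32)
((-10 - 1*(-11))*Z(-3*4))*32 = ((-10 - 1*(-11))*(21/32))*32 = ((-10 + 11)*(21/32))*32 = (1*(21/32))*32 = (21/32)*32 = 21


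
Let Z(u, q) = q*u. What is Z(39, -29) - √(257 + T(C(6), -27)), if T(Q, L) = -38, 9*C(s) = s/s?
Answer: -1131 - √219 ≈ -1145.8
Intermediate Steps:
C(s) = ⅑ (C(s) = (s/s)/9 = (⅑)*1 = ⅑)
Z(39, -29) - √(257 + T(C(6), -27)) = -29*39 - √(257 - 38) = -1131 - √219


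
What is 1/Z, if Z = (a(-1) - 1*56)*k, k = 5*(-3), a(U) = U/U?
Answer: 1/825 ≈ 0.0012121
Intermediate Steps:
a(U) = 1
k = -15
Z = 825 (Z = (1 - 1*56)*(-15) = (1 - 56)*(-15) = -55*(-15) = 825)
1/Z = 1/825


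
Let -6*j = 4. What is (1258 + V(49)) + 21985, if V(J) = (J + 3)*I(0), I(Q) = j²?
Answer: 209395/9 ≈ 23266.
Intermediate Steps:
j = -⅔ (j = -⅙*4 = -⅔ ≈ -0.66667)
I(Q) = 4/9 (I(Q) = (-⅔)² = 4/9)
V(J) = 4/3 + 4*J/9 (V(J) = (J + 3)*(4/9) = (3 + J)*(4/9) = 4/3 + 4*J/9)
(1258 + V(49)) + 21985 = (1258 + (4/3 + (4/9)*49)) + 21985 = (1258 + (4/3 + 196/9)) + 21985 = (1258 + 208/9) + 21985 = 11530/9 + 21985 = 209395/9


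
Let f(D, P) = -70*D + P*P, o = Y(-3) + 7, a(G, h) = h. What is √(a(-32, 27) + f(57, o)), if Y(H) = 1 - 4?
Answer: I*√3947 ≈ 62.825*I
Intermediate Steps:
Y(H) = -3
o = 4 (o = -3 + 7 = 4)
f(D, P) = P² - 70*D (f(D, P) = -70*D + P² = P² - 70*D)
√(a(-32, 27) + f(57, o)) = √(27 + (4² - 70*57)) = √(27 + (16 - 3990)) = √(27 - 3974) = √(-3947) = I*√3947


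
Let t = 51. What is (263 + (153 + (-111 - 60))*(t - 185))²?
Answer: 7155625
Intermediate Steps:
(263 + (153 + (-111 - 60))*(t - 185))² = (263 + (153 + (-111 - 60))*(51 - 185))² = (263 + (153 - 171)*(-134))² = (263 - 18*(-134))² = (263 + 2412)² = 2675² = 7155625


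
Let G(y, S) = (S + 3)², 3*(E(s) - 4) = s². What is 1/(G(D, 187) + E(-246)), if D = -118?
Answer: 1/56276 ≈ 1.7770e-5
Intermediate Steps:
E(s) = 4 + s²/3
G(y, S) = (3 + S)²
1/(G(D, 187) + E(-246)) = 1/((3 + 187)² + (4 + (⅓)*(-246)²)) = 1/(190² + (4 + (⅓)*60516)) = 1/(36100 + (4 + 20172)) = 1/(36100 + 20176) = 1/56276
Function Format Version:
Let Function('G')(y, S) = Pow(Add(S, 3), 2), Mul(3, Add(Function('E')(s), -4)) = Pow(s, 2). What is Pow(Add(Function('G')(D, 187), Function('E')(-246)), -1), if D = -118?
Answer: Rational(1, 56276) ≈ 1.7770e-5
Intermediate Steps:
Function('E')(s) = Add(4, Mul(Rational(1, 3), Pow(s, 2)))
Function('G')(y, S) = Pow(Add(3, S), 2)
Pow(Add(Function('G')(D, 187), Function('E')(-246)), -1) = Pow(Add(Pow(Add(3, 187), 2), Add(4, Mul(Rational(1, 3), Pow(-246, 2)))), -1) = Pow(Add(Pow(190, 2), Add(4, Mul(Rational(1, 3), 60516))), -1) = Pow(Add(36100, Add(4, 20172)), -1) = Pow(Add(36100, 20176), -1) = Pow(56276, -1) = Rational(1, 56276)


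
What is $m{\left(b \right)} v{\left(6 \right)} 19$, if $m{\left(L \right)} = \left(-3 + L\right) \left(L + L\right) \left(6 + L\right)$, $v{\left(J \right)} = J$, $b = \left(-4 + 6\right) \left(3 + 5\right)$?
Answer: $1043328$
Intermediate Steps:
$b = 16$ ($b = 2 \cdot 8 = 16$)
$m{\left(L \right)} = 2 L \left(-3 + L\right) \left(6 + L\right)$ ($m{\left(L \right)} = \left(-3 + L\right) 2 L \left(6 + L\right) = 2 L \left(-3 + L\right) \left(6 + L\right)$)
$m{\left(b \right)} v{\left(6 \right)} 19 = 2 \cdot 16 \left(-18 + 16^{2} + 3 \cdot 16\right) 6 \cdot 19 = 2 \cdot 16 \left(-18 + 256 + 48\right) 6 \cdot 19 = 2 \cdot 16 \cdot 286 \cdot 6 \cdot 19 = 9152 \cdot 6 \cdot 19 = 54912 \cdot 19 = 1043328$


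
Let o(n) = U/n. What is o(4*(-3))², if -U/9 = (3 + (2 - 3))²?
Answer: 9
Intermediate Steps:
U = -36 (U = -9*(3 + (2 - 3))² = -9*(3 - 1)² = -9*2² = -9*4 = -36)
o(n) = -36/n
o(4*(-3))² = (-36/(4*(-3)))² = (-36/(-12))² = (-36*(-1/12))² = 3² = 9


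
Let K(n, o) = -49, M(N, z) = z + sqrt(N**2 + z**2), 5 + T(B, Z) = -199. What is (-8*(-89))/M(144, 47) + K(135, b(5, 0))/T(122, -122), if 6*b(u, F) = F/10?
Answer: -60527/44064 + 89*sqrt(22945)/2592 ≈ 3.8275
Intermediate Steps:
b(u, F) = F/60 (b(u, F) = (F/10)/6 = F/60)
T(B, Z) = -204 (T(B, Z) = -5 - 199 = -204)
(-8*(-89))/M(144, 47) + K(135, b(5, 0))/T(122, -122) = (-8*(-89))/(47 + sqrt(144**2 + 47**2)) - 49/(-204) = 712/(47 + sqrt(20736 + 2209)) - 49*(-1/204) = 712/(47 + sqrt(22945)) + 49/204 = 49/204 + 712/(47 + sqrt(22945))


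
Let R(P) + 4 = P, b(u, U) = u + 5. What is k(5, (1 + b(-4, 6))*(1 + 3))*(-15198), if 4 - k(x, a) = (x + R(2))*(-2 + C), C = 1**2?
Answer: -106386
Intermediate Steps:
b(u, U) = 5 + u
R(P) = -4 + P
C = 1
k(x, a) = 2 + x (k(x, a) = 4 - (x + (-4 + 2))*(-2 + 1) = 4 - (x - 2)*(-1) = 4 - (-2 + x)*(-1) = 4 - (2 - x) = 4 + (-2 + x) = 2 + x)
k(5, (1 + b(-4, 6))*(1 + 3))*(-15198) = (2 + 5)*(-15198) = 7*(-15198) = -106386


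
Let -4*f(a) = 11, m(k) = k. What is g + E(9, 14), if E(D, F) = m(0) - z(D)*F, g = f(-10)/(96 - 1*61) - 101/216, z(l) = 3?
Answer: -321649/7560 ≈ -42.546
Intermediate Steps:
f(a) = -11/4 (f(a) = -¼*11 = -11/4)
g = -4129/7560 (g = -11/(4*(96 - 1*61)) - 101/216 = -11/(4*(96 - 61)) - 101*1/216 = -11/4/35 - 101/216 = -11/4*1/35 - 101/216 = -11/140 - 101/216 = -4129/7560 ≈ -0.54616)
E(D, F) = -3*F (E(D, F) = 0 - 3*F = -3*F)
g + E(9, 14) = -4129/7560 - 3*14 = -4129/7560 - 42 = -321649/7560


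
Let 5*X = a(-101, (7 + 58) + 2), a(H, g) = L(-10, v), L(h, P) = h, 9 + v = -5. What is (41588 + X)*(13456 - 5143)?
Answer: 345704418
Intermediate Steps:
v = -14 (v = -9 - 5 = -14)
a(H, g) = -10
X = -2 (X = (1/5)*(-10) = -2)
(41588 + X)*(13456 - 5143) = (41588 - 2)*(13456 - 5143) = 41586*8313 = 345704418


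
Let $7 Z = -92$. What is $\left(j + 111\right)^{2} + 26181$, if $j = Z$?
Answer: $\frac{1752094}{49} \approx 35757.0$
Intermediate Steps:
$Z = - \frac{92}{7}$ ($Z = \frac{1}{7} \left(-92\right) = - \frac{92}{7} \approx -13.143$)
$j = - \frac{92}{7} \approx -13.143$
$\left(j + 111\right)^{2} + 26181 = \left(- \frac{92}{7} + 111\right)^{2} + 26181 = \left(\frac{685}{7}\right)^{2} + 26181 = \frac{469225}{49} + 26181 = \frac{1752094}{49}$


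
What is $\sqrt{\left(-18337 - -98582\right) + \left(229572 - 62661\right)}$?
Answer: $14 \sqrt{1261} \approx 497.15$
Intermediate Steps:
$\sqrt{\left(-18337 - -98582\right) + \left(229572 - 62661\right)} = \sqrt{\left(-18337 + 98582\right) + 166911} = \sqrt{80245 + 166911} = \sqrt{247156} = 14 \sqrt{1261}$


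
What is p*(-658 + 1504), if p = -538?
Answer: -455148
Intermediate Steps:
p*(-658 + 1504) = -538*(-658 + 1504) = -538*846 = -455148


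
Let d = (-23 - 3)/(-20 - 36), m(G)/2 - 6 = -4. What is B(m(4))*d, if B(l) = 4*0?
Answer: 0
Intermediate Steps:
m(G) = 4 (m(G) = 12 + 2*(-4) = 12 - 8 = 4)
B(l) = 0
d = 13/28 (d = -26/(-56) = -26*(-1/56) = 13/28 ≈ 0.46429)
B(m(4))*d = 0*(13/28) = 0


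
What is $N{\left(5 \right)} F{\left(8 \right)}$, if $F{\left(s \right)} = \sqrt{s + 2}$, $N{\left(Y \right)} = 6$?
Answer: $6 \sqrt{10} \approx 18.974$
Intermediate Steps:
$F{\left(s \right)} = \sqrt{2 + s}$
$N{\left(5 \right)} F{\left(8 \right)} = 6 \sqrt{2 + 8} = 6 \sqrt{10}$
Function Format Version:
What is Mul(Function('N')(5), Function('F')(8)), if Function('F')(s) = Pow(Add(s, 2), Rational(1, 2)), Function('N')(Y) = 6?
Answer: Mul(6, Pow(10, Rational(1, 2))) ≈ 18.974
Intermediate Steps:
Function('F')(s) = Pow(Add(2, s), Rational(1, 2))
Mul(Function('N')(5), Function('F')(8)) = Mul(6, Pow(Add(2, 8), Rational(1, 2))) = Mul(6, Pow(10, Rational(1, 2)))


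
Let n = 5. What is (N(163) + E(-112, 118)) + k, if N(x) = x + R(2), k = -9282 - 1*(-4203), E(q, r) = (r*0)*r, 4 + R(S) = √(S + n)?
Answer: -4920 + √7 ≈ -4917.4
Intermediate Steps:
R(S) = -4 + √(5 + S) (R(S) = -4 + √(S + 5) = -4 + √(5 + S))
E(q, r) = 0 (E(q, r) = 0*r = 0)
k = -5079 (k = -9282 + 4203 = -5079)
N(x) = -4 + x + √7 (N(x) = x + (-4 + √(5 + 2)) = x + (-4 + √7) = -4 + x + √7)
(N(163) + E(-112, 118)) + k = ((-4 + 163 + √7) + 0) - 5079 = ((159 + √7) + 0) - 5079 = (159 + √7) - 5079 = -4920 + √7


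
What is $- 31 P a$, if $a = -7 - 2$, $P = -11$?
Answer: $-3069$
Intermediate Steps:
$a = -9$
$- 31 P a = - 31 \left(\left(-11\right) \left(-9\right)\right) = \left(-31\right) 99 = -3069$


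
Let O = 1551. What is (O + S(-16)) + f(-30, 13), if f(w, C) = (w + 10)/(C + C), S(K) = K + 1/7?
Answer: 139628/91 ≈ 1534.4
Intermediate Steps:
S(K) = 1/7 + K (S(K) = K + 1/7 = 1/7 + K)
f(w, C) = (10 + w)/(2*C) (f(w, C) = (10 + w)/((2*C)) = (10 + w)*(1/(2*C)) = (10 + w)/(2*C))
(O + S(-16)) + f(-30, 13) = (1551 + (1/7 - 16)) + (1/2)*(10 - 30)/13 = (1551 - 111/7) + (1/2)*(1/13)*(-20) = 10746/7 - 10/13 = 139628/91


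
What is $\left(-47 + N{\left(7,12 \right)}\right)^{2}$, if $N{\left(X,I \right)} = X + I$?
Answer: $784$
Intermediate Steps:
$N{\left(X,I \right)} = I + X$
$\left(-47 + N{\left(7,12 \right)}\right)^{2} = \left(-47 + \left(12 + 7\right)\right)^{2} = \left(-47 + 19\right)^{2} = \left(-28\right)^{2} = 784$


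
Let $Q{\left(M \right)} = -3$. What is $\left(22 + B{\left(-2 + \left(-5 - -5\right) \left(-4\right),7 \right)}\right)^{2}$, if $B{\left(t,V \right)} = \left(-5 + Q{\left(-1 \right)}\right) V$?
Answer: $1156$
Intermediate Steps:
$B{\left(t,V \right)} = - 8 V$ ($B{\left(t,V \right)} = \left(-5 - 3\right) V = - 8 V$)
$\left(22 + B{\left(-2 + \left(-5 - -5\right) \left(-4\right),7 \right)}\right)^{2} = \left(22 - 56\right)^{2} = \left(-34\right)^{2} = 1156$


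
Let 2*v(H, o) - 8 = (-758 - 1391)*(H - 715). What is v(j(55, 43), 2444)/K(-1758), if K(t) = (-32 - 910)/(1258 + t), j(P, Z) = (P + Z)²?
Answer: -2387806625/471 ≈ -5.0697e+6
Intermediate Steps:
v(H, o) = 1536543/2 - 2149*H/2 (v(H, o) = 4 + ((-758 - 1391)*(H - 715))/2 = 4 + (-2149*(-715 + H))/2 = 4 + (1536535 - 2149*H)/2 = 4 + (1536535/2 - 2149*H/2) = 1536543/2 - 2149*H/2)
K(t) = -942/(1258 + t)
v(j(55, 43), 2444)/K(-1758) = (1536543/2 - 2149*(55 + 43)²/2)/((-942/(1258 - 1758))) = (1536543/2 - 2149/2*98²)/((-942/(-500))) = (1536543/2 - 2149/2*9604)/((-942*(-1/500))) = (1536543/2 - 10319498)/(471/250) = -19102453/2*250/471 = -2387806625/471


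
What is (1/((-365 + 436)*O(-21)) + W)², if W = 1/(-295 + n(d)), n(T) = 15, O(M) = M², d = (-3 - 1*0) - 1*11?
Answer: 19651489/1568605953600 ≈ 1.2528e-5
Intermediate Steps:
d = -14 (d = (-3 + 0) - 11 = -3 - 11 = -14)
W = -1/280 (W = 1/(-295 + 15) = 1/(-280) = -1/280 ≈ -0.0035714)
(1/((-365 + 436)*O(-21)) + W)² = (1/((-365 + 436)*((-21)²)) - 1/280)² = (1/(71*441) - 1/280)² = ((1/71)*(1/441) - 1/280)² = (1/31311 - 1/280)² = (-4433/1252440)² = 19651489/1568605953600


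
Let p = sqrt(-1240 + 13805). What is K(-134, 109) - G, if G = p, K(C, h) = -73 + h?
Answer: 36 - sqrt(12565) ≈ -76.094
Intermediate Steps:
p = sqrt(12565) ≈ 112.09
G = sqrt(12565) ≈ 112.09
K(-134, 109) - G = (-73 + 109) - sqrt(12565) = 36 - sqrt(12565)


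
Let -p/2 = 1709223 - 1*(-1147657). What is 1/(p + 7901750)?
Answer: 1/2187990 ≈ 4.5704e-7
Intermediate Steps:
p = -5713760 (p = -2*(1709223 - 1*(-1147657)) = -2*(1709223 + 1147657) = -2*2856880 = -5713760)
1/(p + 7901750) = 1/(-5713760 + 7901750) = 1/2187990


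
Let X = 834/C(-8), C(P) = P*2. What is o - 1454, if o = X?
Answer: -12049/8 ≈ -1506.1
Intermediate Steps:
C(P) = 2*P
X = -417/8 (X = 834/((2*(-8))) = 834/(-16) = 834*(-1/16) = -417/8 ≈ -52.125)
o = -417/8 ≈ -52.125
o - 1454 = -417/8 - 1454 = -12049/8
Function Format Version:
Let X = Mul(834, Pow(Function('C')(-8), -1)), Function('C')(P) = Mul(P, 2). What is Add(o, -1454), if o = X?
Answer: Rational(-12049, 8) ≈ -1506.1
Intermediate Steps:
Function('C')(P) = Mul(2, P)
X = Rational(-417, 8) (X = Mul(834, Pow(Mul(2, -8), -1)) = Mul(834, Pow(-16, -1)) = Mul(834, Rational(-1, 16)) = Rational(-417, 8) ≈ -52.125)
o = Rational(-417, 8) ≈ -52.125
Add(o, -1454) = Add(Rational(-417, 8), -1454) = Rational(-12049, 8)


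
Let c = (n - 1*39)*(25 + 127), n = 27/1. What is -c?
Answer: 1824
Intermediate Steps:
n = 27 (n = 27*1 = 27)
c = -1824 (c = (27 - 1*39)*(25 + 127) = (27 - 39)*152 = -12*152 = -1824)
-c = -1*(-1824) = 1824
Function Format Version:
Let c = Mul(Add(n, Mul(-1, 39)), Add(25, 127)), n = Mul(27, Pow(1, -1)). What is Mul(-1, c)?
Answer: 1824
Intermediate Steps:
n = 27 (n = Mul(27, 1) = 27)
c = -1824 (c = Mul(Add(27, Mul(-1, 39)), Add(25, 127)) = Mul(Add(27, -39), 152) = Mul(-12, 152) = -1824)
Mul(-1, c) = Mul(-1, -1824) = 1824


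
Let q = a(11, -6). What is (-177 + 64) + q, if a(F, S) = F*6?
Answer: -47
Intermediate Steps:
a(F, S) = 6*F
q = 66 (q = 6*11 = 66)
(-177 + 64) + q = (-177 + 64) + 66 = -113 + 66 = -47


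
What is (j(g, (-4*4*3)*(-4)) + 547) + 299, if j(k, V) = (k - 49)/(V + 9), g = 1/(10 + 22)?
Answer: 5439905/6432 ≈ 845.76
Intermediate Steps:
g = 1/32 ≈ 0.031250
j(k, V) = (-49 + k)/(9 + V)
(j(g, (-4*4*3)*(-4)) + 547) + 299 = ((-49 + 1/32)/(9 + (-4*4*3)*(-4)) + 547) + 299 = (-1567/32/(9 - 16*3*(-4)) + 547) + 299 = (-1567/32/(9 - 48*(-4)) + 547) + 299 = (-1567/32/(9 + 192) + 547) + 299 = (-1567/32/201 + 547) + 299 = ((1/201)*(-1567/32) + 547) + 299 = (-1567/6432 + 547) + 299 = 3516737/6432 + 299 = 5439905/6432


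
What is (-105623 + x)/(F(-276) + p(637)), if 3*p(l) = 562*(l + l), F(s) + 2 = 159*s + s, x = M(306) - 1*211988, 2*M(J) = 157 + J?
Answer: -1904277/1167004 ≈ -1.6318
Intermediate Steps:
M(J) = 157/2 + J/2 (M(J) = (157 + J)/2 = 157/2 + J/2)
x = -423513/2 (x = (157/2 + (1/2)*306) - 1*211988 = (157/2 + 153) - 211988 = 463/2 - 211988 = -423513/2 ≈ -2.1176e+5)
F(s) = -2 + 160*s (F(s) = -2 + (159*s + s) = -2 + 160*s)
p(l) = 1124*l/3 (p(l) = (562*(l + l))/3 = (562*(2*l))/3 = (1124*l)/3 = 1124*l/3)
(-105623 + x)/(F(-276) + p(637)) = (-105623 - 423513/2)/((-2 + 160*(-276)) + (1124/3)*637) = -634759/(2*((-2 - 44160) + 715988/3)) = -634759/(2*(-44162 + 715988/3)) = -634759/(2*583502/3) = -634759/2*3/583502 = -1904277/1167004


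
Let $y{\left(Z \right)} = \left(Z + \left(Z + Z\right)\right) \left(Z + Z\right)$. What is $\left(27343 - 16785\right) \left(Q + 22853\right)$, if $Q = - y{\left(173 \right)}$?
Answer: $-1654660318$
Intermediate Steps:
$y{\left(Z \right)} = 6 Z^{2}$ ($y{\left(Z \right)} = \left(Z + 2 Z\right) 2 Z = 3 Z 2 Z = 6 Z^{2}$)
$Q = -179574$ ($Q = - 6 \cdot 173^{2} = - 6 \cdot 29929 = \left(-1\right) 179574 = -179574$)
$\left(27343 - 16785\right) \left(Q + 22853\right) = \left(27343 - 16785\right) \left(-179574 + 22853\right) = 10558 \left(-156721\right) = -1654660318$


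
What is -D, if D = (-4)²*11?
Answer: -176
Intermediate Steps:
D = 176 (D = 16*11 = 176)
-D = -1*176 = -176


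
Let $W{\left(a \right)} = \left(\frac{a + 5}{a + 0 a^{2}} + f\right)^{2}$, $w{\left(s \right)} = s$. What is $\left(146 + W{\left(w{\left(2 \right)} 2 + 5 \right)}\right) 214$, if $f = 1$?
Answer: $\frac{2643970}{81} \approx 32642.0$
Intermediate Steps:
$W{\left(a \right)} = \left(1 + \frac{5 + a}{a}\right)^{2}$ ($W{\left(a \right)} = \left(\frac{a + 5}{a + 0 a^{2}} + 1\right)^{2} = \left(\frac{5 + a}{a + 0} + 1\right)^{2} = \left(\frac{5 + a}{a} + 1\right)^{2} = \left(1 + \frac{5 + a}{a}\right)^{2}$)
$\left(146 + W{\left(w{\left(2 \right)} 2 + 5 \right)}\right) 214 = \left(146 + \frac{\left(5 + 2 \left(2 \cdot 2 + 5\right)\right)^{2}}{\left(2 \cdot 2 + 5\right)^{2}}\right) 214 = \left(146 + \frac{\left(5 + 2 \left(4 + 5\right)\right)^{2}}{\left(4 + 5\right)^{2}}\right) 214 = \left(146 + \frac{\left(5 + 2 \cdot 9\right)^{2}}{81}\right) 214 = \left(146 + \frac{\left(5 + 18\right)^{2}}{81}\right) 214 = \left(146 + \frac{23^{2}}{81}\right) 214 = \left(146 + \frac{1}{81} \cdot 529\right) 214 = \left(146 + \frac{529}{81}\right) 214 = \frac{12355}{81} \cdot 214 = \frac{2643970}{81}$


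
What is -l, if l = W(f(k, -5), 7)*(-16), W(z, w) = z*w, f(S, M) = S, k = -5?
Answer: -560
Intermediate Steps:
W(z, w) = w*z
l = 560 (l = (7*(-5))*(-16) = -35*(-16) = 560)
-l = -1*560 = -560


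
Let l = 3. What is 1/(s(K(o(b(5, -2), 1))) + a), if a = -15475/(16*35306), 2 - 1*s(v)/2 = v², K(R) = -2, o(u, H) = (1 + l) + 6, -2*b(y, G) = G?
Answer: -564896/2275059 ≈ -0.24830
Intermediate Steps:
b(y, G) = -G/2
o(u, H) = 10 (o(u, H) = (1 + 3) + 6 = 4 + 6 = 10)
s(v) = 4 - 2*v²
a = -15475/564896 ≈ -0.027394
1/(s(K(o(b(5, -2), 1))) + a) = 1/((4 - 2*(-2)²) - 15475/564896) = 1/((4 - 2*4) - 15475/564896) = 1/((4 - 8) - 15475/564896) = 1/(-4 - 15475/564896) = 1/(-2275059/564896) = -564896/2275059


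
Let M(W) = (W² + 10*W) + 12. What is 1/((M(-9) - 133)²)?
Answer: 1/16900 ≈ 5.9172e-5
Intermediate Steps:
M(W) = 12 + W² + 10*W
1/((M(-9) - 133)²) = 1/(((12 + (-9)² + 10*(-9)) - 133)²) = 1/(((12 + 81 - 90) - 133)²) = 1/((3 - 133)²) = 1/((-130)²) = 1/16900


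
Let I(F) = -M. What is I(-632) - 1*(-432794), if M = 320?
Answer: 432474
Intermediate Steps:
I(F) = -320 (I(F) = -1*320 = -320)
I(-632) - 1*(-432794) = -320 - 1*(-432794) = -320 + 432794 = 432474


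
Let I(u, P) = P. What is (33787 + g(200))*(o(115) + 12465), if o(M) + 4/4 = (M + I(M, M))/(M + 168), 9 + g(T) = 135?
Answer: 119629531846/283 ≈ 4.2272e+8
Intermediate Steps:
g(T) = 126 (g(T) = -9 + 135 = 126)
o(M) = -1 + 2*M/(168 + M) (o(M) = -1 + (M + M)/(M + 168) = -1 + (2*M)/(168 + M) = -1 + 2*M/(168 + M))
(33787 + g(200))*(o(115) + 12465) = (33787 + 126)*((-168 + 115)/(168 + 115) + 12465) = 33913*(-53/283 + 12465) = 33913*(3527542/283) = 119629531846/283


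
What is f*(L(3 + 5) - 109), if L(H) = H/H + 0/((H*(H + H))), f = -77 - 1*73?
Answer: 16200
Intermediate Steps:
f = -150 (f = -77 - 73 = -150)
L(H) = 1 (L(H) = 1 + 0/((H*(2*H))) = 1 + 0/((2*H**2)) = 1 + 0*(1/(2*H**2)) = 1 + 0 = 1)
f*(L(3 + 5) - 109) = -150*(1 - 109) = -150*(-108) = 16200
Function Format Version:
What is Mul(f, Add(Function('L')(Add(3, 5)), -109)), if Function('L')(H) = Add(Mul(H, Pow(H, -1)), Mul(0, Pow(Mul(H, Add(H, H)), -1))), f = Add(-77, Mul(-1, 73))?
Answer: 16200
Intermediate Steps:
f = -150 (f = Add(-77, -73) = -150)
Function('L')(H) = 1 (Function('L')(H) = Add(1, Mul(0, Pow(Mul(H, Mul(2, H)), -1))) = Add(1, Mul(0, Pow(Mul(2, Pow(H, 2)), -1))) = Add(1, Mul(0, Mul(Rational(1, 2), Pow(H, -2)))) = Add(1, 0) = 1)
Mul(f, Add(Function('L')(Add(3, 5)), -109)) = Mul(-150, Add(1, -109)) = Mul(-150, -108) = 16200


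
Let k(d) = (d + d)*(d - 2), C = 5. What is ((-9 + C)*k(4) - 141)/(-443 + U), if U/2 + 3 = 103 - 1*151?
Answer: 41/109 ≈ 0.37615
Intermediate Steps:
U = -102 (U = -6 + 2*(103 - 1*151) = -6 + 2*(103 - 151) = -6 + 2*(-48) = -6 - 96 = -102)
k(d) = 2*d*(-2 + d) (k(d) = (2*d)*(-2 + d) = 2*d*(-2 + d))
((-9 + C)*k(4) - 141)/(-443 + U) = ((-9 + 5)*(2*4*(-2 + 4)) - 141)/(-443 - 102) = (-8*4*2 - 141)/(-545) = (-4*16 - 141)*(-1/545) = (-64 - 141)*(-1/545) = -205*(-1/545) = 41/109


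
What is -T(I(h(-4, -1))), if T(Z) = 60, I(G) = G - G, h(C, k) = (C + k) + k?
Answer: -60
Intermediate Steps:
h(C, k) = C + 2*k
I(G) = 0
-T(I(h(-4, -1))) = -1*60 = -60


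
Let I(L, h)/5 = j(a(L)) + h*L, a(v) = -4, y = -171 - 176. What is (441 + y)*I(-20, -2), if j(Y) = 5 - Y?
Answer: 23030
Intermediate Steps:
y = -347
I(L, h) = 45 + 5*L*h (I(L, h) = 5*((5 - 1*(-4)) + h*L) = 5*((5 + 4) + L*h) = 5*(9 + L*h) = 45 + 5*L*h)
(441 + y)*I(-20, -2) = (441 - 347)*(45 + 5*(-20)*(-2)) = 94*(45 + 200) = 94*245 = 23030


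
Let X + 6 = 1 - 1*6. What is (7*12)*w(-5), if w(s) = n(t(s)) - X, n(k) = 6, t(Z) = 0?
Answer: 1428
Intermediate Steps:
X = -11 (X = -6 + (1 - 1*6) = -6 + (1 - 6) = -6 - 5 = -11)
w(s) = 17 (w(s) = 6 - 1*(-11) = 6 + 11 = 17)
(7*12)*w(-5) = (7*12)*17 = 84*17 = 1428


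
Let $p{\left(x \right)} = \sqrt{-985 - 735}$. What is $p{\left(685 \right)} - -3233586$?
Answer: $3233586 + 2 i \sqrt{430} \approx 3.2336 \cdot 10^{6} + 41.473 i$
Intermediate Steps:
$p{\left(x \right)} = 2 i \sqrt{430}$ ($p{\left(x \right)} = \sqrt{-1720} = 2 i \sqrt{430}$)
$p{\left(685 \right)} - -3233586 = 2 i \sqrt{430} - -3233586 = 2 i \sqrt{430} + 3233586 = 3233586 + 2 i \sqrt{430}$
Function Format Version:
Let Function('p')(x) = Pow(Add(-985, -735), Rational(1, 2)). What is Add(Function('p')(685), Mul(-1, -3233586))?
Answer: Add(3233586, Mul(2, I, Pow(430, Rational(1, 2)))) ≈ Add(3.2336e+6, Mul(41.473, I))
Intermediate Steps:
Function('p')(x) = Mul(2, I, Pow(430, Rational(1, 2))) (Function('p')(x) = Pow(-1720, Rational(1, 2)) = Mul(2, I, Pow(430, Rational(1, 2))))
Add(Function('p')(685), Mul(-1, -3233586)) = Add(Mul(2, I, Pow(430, Rational(1, 2))), Mul(-1, -3233586)) = Add(Mul(2, I, Pow(430, Rational(1, 2))), 3233586) = Add(3233586, Mul(2, I, Pow(430, Rational(1, 2))))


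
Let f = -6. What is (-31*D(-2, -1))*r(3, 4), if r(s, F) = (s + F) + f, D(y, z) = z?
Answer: 31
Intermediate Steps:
r(s, F) = -6 + F + s (r(s, F) = (s + F) - 6 = (F + s) - 6 = -6 + F + s)
(-31*D(-2, -1))*r(3, 4) = (-31*(-1))*(-6 + 4 + 3) = 31*1 = 31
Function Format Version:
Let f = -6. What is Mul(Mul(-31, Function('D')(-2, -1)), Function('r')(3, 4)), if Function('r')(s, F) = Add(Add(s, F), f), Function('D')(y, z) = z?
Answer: 31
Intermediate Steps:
Function('r')(s, F) = Add(-6, F, s) (Function('r')(s, F) = Add(Add(s, F), -6) = Add(Add(F, s), -6) = Add(-6, F, s))
Mul(Mul(-31, Function('D')(-2, -1)), Function('r')(3, 4)) = Mul(Mul(-31, -1), Add(-6, 4, 3)) = Mul(31, 1) = 31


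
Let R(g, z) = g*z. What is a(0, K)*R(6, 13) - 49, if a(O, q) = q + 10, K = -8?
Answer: 107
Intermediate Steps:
a(O, q) = 10 + q
a(0, K)*R(6, 13) - 49 = (10 - 8)*(6*13) - 49 = 2*78 - 49 = 156 - 49 = 107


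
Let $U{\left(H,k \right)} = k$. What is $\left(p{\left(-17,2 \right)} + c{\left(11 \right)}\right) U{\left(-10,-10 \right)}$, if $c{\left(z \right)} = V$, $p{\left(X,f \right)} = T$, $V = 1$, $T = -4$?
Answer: $30$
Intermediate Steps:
$p{\left(X,f \right)} = -4$
$c{\left(z \right)} = 1$
$\left(p{\left(-17,2 \right)} + c{\left(11 \right)}\right) U{\left(-10,-10 \right)} = \left(-4 + 1\right) \left(-10\right) = \left(-3\right) \left(-10\right) = 30$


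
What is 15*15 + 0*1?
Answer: 225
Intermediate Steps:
15*15 + 0*1 = 225 + 0 = 225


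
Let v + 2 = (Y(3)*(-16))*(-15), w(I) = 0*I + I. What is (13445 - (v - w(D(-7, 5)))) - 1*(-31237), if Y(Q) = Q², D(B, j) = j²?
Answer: 42549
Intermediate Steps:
w(I) = I (w(I) = 0 + I = I)
v = 2158 (v = -2 + (3²*(-16))*(-15) = -2 + (9*(-16))*(-15) = -2 - 144*(-15) = -2 + 2160 = 2158)
(13445 - (v - w(D(-7, 5)))) - 1*(-31237) = (13445 - (2158 - 1*5²)) - 1*(-31237) = (13445 - (2158 - 1*25)) + 31237 = (13445 - (2158 - 25)) + 31237 = (13445 - 1*2133) + 31237 = (13445 - 2133) + 31237 = 11312 + 31237 = 42549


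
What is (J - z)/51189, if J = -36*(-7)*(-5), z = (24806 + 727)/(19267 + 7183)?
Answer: -11117511/451316350 ≈ -0.024634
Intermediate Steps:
z = 25533/26450 ≈ 0.96533
J = -1260 (J = 252*(-5) = -1260)
(J - z)/51189 = (-1260 - 1*25533/26450)/51189 = (-1260 - 25533/26450)*(1/51189) = -33352533/26450*1/51189 = -11117511/451316350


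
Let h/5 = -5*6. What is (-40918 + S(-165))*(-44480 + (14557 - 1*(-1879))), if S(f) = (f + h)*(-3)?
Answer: 1121002812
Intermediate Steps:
h = -150 (h = 5*(-5*6) = 5*(-30) = -150)
S(f) = 450 - 3*f (S(f) = (f - 150)*(-3) = (-150 + f)*(-3) = 450 - 3*f)
(-40918 + S(-165))*(-44480 + (14557 - 1*(-1879))) = (-40918 + (450 - 3*(-165)))*(-44480 + (14557 - 1*(-1879))) = (-40918 + (450 + 495))*(-44480 + (14557 + 1879)) = (-40918 + 945)*(-44480 + 16436) = -39973*(-28044) = 1121002812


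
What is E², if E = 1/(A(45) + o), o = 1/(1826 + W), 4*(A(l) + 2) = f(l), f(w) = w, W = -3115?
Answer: 26584336/2274240721 ≈ 0.011689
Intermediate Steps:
A(l) = -2 + l/4
o = -1/1289 (o = 1/(1826 - 3115) = 1/(-1289) = -1/1289 ≈ -0.00077580)
E = 5156/47689 (E = 1/((-2 + (¼)*45) - 1/1289) = 1/((-2 + 45/4) - 1/1289) = 1/(37/4 - 1/1289) = 1/(47689/5156) = 5156/47689 ≈ 0.10812)
E² = (5156/47689)² = 26584336/2274240721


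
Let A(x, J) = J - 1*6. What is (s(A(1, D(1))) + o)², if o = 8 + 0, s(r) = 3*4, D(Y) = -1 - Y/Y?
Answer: 400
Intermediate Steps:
D(Y) = -2 (D(Y) = -1 - 1*1 = -1 - 1 = -2)
A(x, J) = -6 + J (A(x, J) = J - 6 = -6 + J)
s(r) = 12
o = 8
(s(A(1, D(1))) + o)² = (12 + 8)² = 20² = 400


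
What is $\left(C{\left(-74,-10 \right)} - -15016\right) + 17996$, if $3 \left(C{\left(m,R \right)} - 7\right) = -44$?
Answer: $\frac{99013}{3} \approx 33004.0$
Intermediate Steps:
$C{\left(m,R \right)} = - \frac{23}{3}$ ($C{\left(m,R \right)} = 7 + \frac{1}{3} \left(-44\right) = 7 - \frac{44}{3} = - \frac{23}{3}$)
$\left(C{\left(-74,-10 \right)} - -15016\right) + 17996 = \left(- \frac{23}{3} - -15016\right) + 17996 = \left(- \frac{23}{3} + 15016\right) + 17996 = \frac{45025}{3} + 17996 = \frac{99013}{3}$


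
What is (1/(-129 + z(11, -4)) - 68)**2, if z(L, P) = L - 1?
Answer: 65496649/14161 ≈ 4625.1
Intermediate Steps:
z(L, P) = -1 + L
(1/(-129 + z(11, -4)) - 68)**2 = (1/(-129 + (-1 + 11)) - 68)**2 = (1/(-129 + 10) - 68)**2 = (1/(-119) - 68)**2 = (-1/119 - 68)**2 = (-8093/119)**2 = 65496649/14161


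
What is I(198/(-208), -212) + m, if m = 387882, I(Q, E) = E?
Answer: 387670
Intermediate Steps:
I(198/(-208), -212) + m = -212 + 387882 = 387670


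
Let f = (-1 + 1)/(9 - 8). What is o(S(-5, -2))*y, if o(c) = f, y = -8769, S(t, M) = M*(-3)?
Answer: 0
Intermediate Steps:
S(t, M) = -3*M
f = 0 (f = 0/1 = 0*1 = 0)
o(c) = 0
o(S(-5, -2))*y = 0*(-8769) = 0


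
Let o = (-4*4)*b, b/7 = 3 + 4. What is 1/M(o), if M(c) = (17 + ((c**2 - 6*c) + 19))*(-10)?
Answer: -1/6193960 ≈ -1.6145e-7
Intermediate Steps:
b = 49 (b = 7*(3 + 4) = 7*7 = 49)
o = -784 (o = -4*4*49 = -16*49 = -784)
M(c) = -360 - 10*c**2 + 60*c (M(c) = (17 + (19 + c**2 - 6*c))*(-10) = (36 + c**2 - 6*c)*(-10) = -360 - 10*c**2 + 60*c)
1/M(o) = 1/(-360 - 10*(-784)**2 + 60*(-784)) = 1/(-360 - 10*614656 - 47040) = 1/(-360 - 6146560 - 47040) = 1/(-6193960) = -1/6193960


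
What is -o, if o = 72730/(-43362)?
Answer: 36365/21681 ≈ 1.6773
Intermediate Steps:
o = -36365/21681 (o = 72730*(-1/43362) = -36365/21681 ≈ -1.6773)
-o = -1*(-36365/21681) = 36365/21681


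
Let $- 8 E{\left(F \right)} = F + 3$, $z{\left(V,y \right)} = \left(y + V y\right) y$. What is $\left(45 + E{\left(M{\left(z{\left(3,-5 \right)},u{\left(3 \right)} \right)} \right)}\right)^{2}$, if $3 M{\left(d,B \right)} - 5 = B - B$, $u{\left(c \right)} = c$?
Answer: $\frac{284089}{144} \approx 1972.8$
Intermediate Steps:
$z{\left(V,y \right)} = y \left(y + V y\right)$
$M{\left(d,B \right)} = \frac{5}{3}$ ($M{\left(d,B \right)} = \frac{5}{3} + \frac{B - B}{3} = \frac{5}{3} + \frac{1}{3} \cdot 0 = \frac{5}{3} + 0 = \frac{5}{3}$)
$E{\left(F \right)} = - \frac{3}{8} - \frac{F}{8}$ ($E{\left(F \right)} = - \frac{F + 3}{8} = - \frac{3 + F}{8} = - \frac{3}{8} - \frac{F}{8}$)
$\left(45 + E{\left(M{\left(z{\left(3,-5 \right)},u{\left(3 \right)} \right)} \right)}\right)^{2} = \left(45 - \frac{7}{12}\right)^{2} = \left(\frac{533}{12}\right)^{2} = \frac{284089}{144}$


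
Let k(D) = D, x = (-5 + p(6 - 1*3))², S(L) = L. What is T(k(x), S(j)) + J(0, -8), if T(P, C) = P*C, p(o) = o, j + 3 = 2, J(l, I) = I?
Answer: -12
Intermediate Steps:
j = -1 (j = -3 + 2 = -1)
x = 4 (x = (-5 + (6 - 1*3))² = (-5 + (6 - 3))² = (-5 + 3)² = (-2)² = 4)
T(P, C) = C*P
T(k(x), S(j)) + J(0, -8) = -1*4 - 8 = -4 - 8 = -12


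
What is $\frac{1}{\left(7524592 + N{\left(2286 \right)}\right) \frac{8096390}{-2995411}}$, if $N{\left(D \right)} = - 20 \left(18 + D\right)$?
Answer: $- \frac{2995411}{60548949771680} \approx -4.9471 \cdot 10^{-8}$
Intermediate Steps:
$N{\left(D \right)} = -360 - 20 D$
$\frac{1}{\left(7524592 + N{\left(2286 \right)}\right) \frac{8096390}{-2995411}} = \frac{1}{\left(7524592 - 46080\right) \frac{8096390}{-2995411}} = \frac{1}{\left(7524592 - 46080\right) 8096390 \left(- \frac{1}{2995411}\right)} = \frac{1}{\left(7524592 - 46080\right) \left(- \frac{8096390}{2995411}\right)} = \frac{1}{7478512} \left(- \frac{2995411}{8096390}\right) = - \frac{2995411}{60548949771680}$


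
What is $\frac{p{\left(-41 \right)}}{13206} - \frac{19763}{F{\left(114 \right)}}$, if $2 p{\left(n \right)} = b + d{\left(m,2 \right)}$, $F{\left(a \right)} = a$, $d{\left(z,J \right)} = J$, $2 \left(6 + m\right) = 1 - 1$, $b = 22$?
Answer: $- \frac{43498135}{250914} \approx -173.36$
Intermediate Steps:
$m = -6$ ($m = -6 + \frac{1 - 1}{2} = -6 + \frac{1}{2} \cdot 0 = -6 + 0 = -6$)
$p{\left(n \right)} = 12$ ($p{\left(n \right)} = \frac{22 + 2}{2} = \frac{1}{2} \cdot 24 = 12$)
$\frac{p{\left(-41 \right)}}{13206} - \frac{19763}{F{\left(114 \right)}} = \frac{12}{13206} - \frac{19763}{114} = 12 \cdot \frac{1}{13206} - \frac{19763}{114} = \frac{2}{2201} - \frac{19763}{114} = - \frac{43498135}{250914}$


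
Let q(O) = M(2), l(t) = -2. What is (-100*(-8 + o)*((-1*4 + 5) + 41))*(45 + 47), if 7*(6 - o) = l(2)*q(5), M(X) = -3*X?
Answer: 1435200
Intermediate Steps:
q(O) = -6 (q(O) = -3*2 = -6)
o = 30/7 (o = 6 - (-2)*(-6)/7 = 6 - ⅐*12 = 6 - 12/7 = 30/7 ≈ 4.2857)
(-100*(-8 + o)*((-1*4 + 5) + 41))*(45 + 47) = (-100*(-8 + 30/7)*((-1*4 + 5) + 41))*(45 + 47) = -(-2600)*((-4 + 5) + 41)/7*92 = -(-2600)*(1 + 41)/7*92 = -(-2600)*42/7*92 = -100*(-156)*92 = 15600*92 = 1435200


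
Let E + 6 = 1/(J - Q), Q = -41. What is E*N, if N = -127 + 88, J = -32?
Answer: 689/3 ≈ 229.67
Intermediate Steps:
N = -39
E = -53/9 (E = -6 + 1/(-32 - 1*(-41)) = -6 + 1/(-32 + 41) = -6 + 1/9 = -6 + ⅑ = -53/9 ≈ -5.8889)
E*N = -53/9*(-39) = 689/3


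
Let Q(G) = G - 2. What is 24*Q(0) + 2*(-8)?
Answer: -64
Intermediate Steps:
Q(G) = -2 + G
24*Q(0) + 2*(-8) = 24*(-2 + 0) + 2*(-8) = 24*(-2) - 16 = -48 - 16 = -64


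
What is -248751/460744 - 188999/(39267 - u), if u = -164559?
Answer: -68891038291/46955803272 ≈ -1.4671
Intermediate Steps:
-248751/460744 - 188999/(39267 - u) = -248751/460744 - 188999/(39267 - 1*(-164559)) = -248751*1/460744 - 188999/(39267 + 164559) = -248751/460744 - 188999/203826 = -68891038291/46955803272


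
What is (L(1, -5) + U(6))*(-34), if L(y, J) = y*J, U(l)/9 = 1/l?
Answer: 119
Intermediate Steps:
U(l) = 9/l
L(y, J) = J*y
(L(1, -5) + U(6))*(-34) = (-5*1 + 9/6)*(-34) = (-5 + 9*(⅙))*(-34) = (-5 + 3/2)*(-34) = -7/2*(-34) = 119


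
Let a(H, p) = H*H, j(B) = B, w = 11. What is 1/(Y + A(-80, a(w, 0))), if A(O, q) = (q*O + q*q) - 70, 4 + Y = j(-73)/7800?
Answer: 7800/38118527 ≈ 0.00020462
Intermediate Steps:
a(H, p) = H**2
Y = -31273/7800 (Y = -4 - 73/7800 = -31273/7800 ≈ -4.0094)
A(O, q) = -70 + q**2 + O*q (A(O, q) = (O*q + q**2) - 70 = (q**2 + O*q) - 70 = -70 + q**2 + O*q)
1/(Y + A(-80, a(w, 0))) = 1/(-31273/7800 + (-70 + (11**2)**2 - 80*11**2)) = 1/(-31273/7800 + (-70 + 121**2 - 80*121)) = 1/(-31273/7800 + (-70 + 14641 - 9680)) = 1/(-31273/7800 + 4891) = 1/(38118527/7800) = 7800/38118527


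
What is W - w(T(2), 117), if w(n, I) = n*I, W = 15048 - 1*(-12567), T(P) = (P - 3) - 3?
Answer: 28083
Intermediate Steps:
T(P) = -6 + P (T(P) = (-3 + P) - 3 = -6 + P)
W = 27615 (W = 15048 + 12567 = 27615)
w(n, I) = I*n
W - w(T(2), 117) = 27615 - 117*(-6 + 2) = 27615 - 117*(-4) = 27615 - 1*(-468) = 27615 + 468 = 28083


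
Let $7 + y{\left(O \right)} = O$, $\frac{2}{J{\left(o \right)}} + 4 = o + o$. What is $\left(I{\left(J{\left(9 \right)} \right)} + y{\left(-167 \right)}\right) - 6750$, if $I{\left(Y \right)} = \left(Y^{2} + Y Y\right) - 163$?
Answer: $- \frac{347261}{49} \approx -7087.0$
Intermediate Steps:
$J{\left(o \right)} = \frac{2}{-4 + 2 o}$ ($J{\left(o \right)} = \frac{2}{-4 + \left(o + o\right)} = \frac{2}{-4 + 2 o}$)
$y{\left(O \right)} = -7 + O$
$I{\left(Y \right)} = -163 + 2 Y^{2}$ ($I{\left(Y \right)} = \left(Y^{2} + Y^{2}\right) - 163 = 2 Y^{2} - 163 = -163 + 2 Y^{2}$)
$\left(I{\left(J{\left(9 \right)} \right)} + y{\left(-167 \right)}\right) - 6750 = \left(\left(-163 + 2 \left(\frac{1}{-2 + 9}\right)^{2}\right) - 174\right) - 6750 = \left(\left(-163 + 2 \left(\frac{1}{7}\right)^{2}\right) - 174\right) - 6750 = \left(\left(-163 + \frac{2}{49}\right) - 174\right) - 6750 = \left(- \frac{7985}{49} - 174\right) - 6750 = - \frac{16511}{49} - 6750 = - \frac{347261}{49}$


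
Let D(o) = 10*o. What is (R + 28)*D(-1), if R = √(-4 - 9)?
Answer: -280 - 10*I*√13 ≈ -280.0 - 36.056*I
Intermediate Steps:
R = I*√13 (R = √(-13) = I*√13 ≈ 3.6056*I)
(R + 28)*D(-1) = (I*√13 + 28)*(10*(-1)) = (28 + I*√13)*(-10) = -280 - 10*I*√13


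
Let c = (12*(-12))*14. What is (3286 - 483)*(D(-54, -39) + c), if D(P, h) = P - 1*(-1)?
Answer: -5799407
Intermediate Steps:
D(P, h) = 1 + P (D(P, h) = P + 1 = 1 + P)
c = -2016 (c = -144*14 = -2016)
(3286 - 483)*(D(-54, -39) + c) = (3286 - 483)*((1 - 54) - 2016) = 2803*(-53 - 2016) = 2803*(-2069) = -5799407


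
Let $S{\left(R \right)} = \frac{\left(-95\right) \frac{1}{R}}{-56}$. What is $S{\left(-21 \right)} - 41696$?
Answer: $- \frac{49034591}{1176} \approx -41696.0$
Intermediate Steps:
$S{\left(R \right)} = \frac{95}{56 R}$ ($S{\left(R \right)} = - \frac{95}{R} \left(- \frac{1}{56}\right) = \frac{95}{56 R}$)
$S{\left(-21 \right)} - 41696 = \frac{95}{56 \left(-21\right)} - 41696 = \frac{95}{56} \left(- \frac{1}{21}\right) - 41696 = - \frac{95}{1176} - 41696 = - \frac{49034591}{1176}$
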